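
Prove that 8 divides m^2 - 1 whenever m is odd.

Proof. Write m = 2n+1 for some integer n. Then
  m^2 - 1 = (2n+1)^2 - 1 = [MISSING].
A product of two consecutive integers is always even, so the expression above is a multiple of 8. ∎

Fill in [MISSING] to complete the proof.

(2n+1)^2 - 1 = 4n^2 + 4n + 1 - 1 = 4n^2 + 4n = 4n(n+1).
Since n and n+1 are consecutive, n(n+1) is even, and 4·(even) is a multiple of 8.

4n(n + 1)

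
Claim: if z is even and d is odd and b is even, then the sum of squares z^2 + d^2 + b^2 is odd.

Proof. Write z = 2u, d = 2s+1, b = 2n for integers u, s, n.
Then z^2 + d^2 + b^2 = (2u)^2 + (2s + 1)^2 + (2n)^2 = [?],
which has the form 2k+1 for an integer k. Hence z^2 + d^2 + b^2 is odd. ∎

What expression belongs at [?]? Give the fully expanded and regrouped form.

(2u)^2 + (2s + 1)^2 + (2n)^2 = 4n^2 + 4s^2 + 4s + 4u^2 + 1
= 2(2n^2 + 2s^2 + 2s + 2u^2) + 1.
Since 2n^2 + 2s^2 + 2s + 2u^2 is an integer, the sum of squares is of the form 2k+1 for an integer k.

2(2n^2 + 2s^2 + 2s + 2u^2) + 1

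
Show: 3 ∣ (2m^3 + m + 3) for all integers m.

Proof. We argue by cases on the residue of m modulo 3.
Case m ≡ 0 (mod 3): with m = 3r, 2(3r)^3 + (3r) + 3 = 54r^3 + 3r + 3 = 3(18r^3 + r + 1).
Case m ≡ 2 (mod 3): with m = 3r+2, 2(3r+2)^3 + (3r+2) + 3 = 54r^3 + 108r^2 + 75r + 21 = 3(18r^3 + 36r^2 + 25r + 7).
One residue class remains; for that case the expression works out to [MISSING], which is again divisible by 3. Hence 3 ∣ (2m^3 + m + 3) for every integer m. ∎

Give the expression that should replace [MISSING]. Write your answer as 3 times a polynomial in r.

Only m ≡ 1 (mod 3) is unaccounted for. Put m = 3r+1:
2(3r+1)^3 + (3r+1) + 3 expands to 54r^3 + 54r^2 + 21r + 6,
and factoring out 3 leaves 3(18r^3 + 18r^2 + 7r + 2).

3(18r^3 + 18r^2 + 7r + 2)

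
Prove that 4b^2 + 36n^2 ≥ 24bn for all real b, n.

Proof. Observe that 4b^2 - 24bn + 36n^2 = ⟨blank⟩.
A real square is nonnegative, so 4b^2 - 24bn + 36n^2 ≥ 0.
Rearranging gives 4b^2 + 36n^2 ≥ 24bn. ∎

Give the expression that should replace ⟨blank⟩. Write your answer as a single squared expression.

(2b - 6n)^2

The leading and trailing coefficients are 2^2 and 6^2, and 24 = 2·2·6, so the trinomial is (2b - 6n)^2.
Hence 4b^2 - 24bn + 36n^2 ≥ 0.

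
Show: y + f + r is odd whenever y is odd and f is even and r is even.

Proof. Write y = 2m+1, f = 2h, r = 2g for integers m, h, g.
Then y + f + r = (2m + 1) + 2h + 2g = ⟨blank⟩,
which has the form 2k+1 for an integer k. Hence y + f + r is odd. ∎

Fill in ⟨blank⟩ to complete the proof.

(2m + 1) + 2h + 2g = 2g + 2h + 2m + 1
= 2(g + h + m) + 1.
Since g + h + m is an integer, the sum is of the form 2k+1 for an integer k.

2(g + h + m) + 1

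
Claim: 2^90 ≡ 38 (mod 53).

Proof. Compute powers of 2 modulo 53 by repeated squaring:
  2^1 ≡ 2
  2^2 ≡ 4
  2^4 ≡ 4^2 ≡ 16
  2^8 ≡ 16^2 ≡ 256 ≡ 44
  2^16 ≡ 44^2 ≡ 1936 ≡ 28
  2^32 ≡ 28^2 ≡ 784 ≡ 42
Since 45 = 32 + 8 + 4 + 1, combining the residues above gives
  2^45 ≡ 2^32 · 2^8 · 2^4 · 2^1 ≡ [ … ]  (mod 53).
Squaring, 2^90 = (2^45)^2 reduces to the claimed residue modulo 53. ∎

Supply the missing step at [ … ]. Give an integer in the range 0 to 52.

Multiply the listed residues: 42 · 44 · 16 · 2 = 1848 → 29568 → 59136.
Reducing modulo 53: 59136 = 1115·53 + 41, so 2^45 ≡ 41.

41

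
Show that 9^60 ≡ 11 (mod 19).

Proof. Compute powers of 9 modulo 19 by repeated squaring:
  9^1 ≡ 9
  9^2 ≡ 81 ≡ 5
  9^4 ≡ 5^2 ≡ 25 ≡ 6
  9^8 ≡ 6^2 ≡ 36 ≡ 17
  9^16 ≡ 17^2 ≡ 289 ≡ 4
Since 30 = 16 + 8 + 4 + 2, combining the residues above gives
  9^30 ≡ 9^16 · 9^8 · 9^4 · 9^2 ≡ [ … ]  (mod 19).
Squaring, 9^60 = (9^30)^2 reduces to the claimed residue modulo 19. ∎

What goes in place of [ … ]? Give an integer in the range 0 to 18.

7

Multiply the listed residues: 4 · 17 · 6 · 5 = 68 → 408 → 2040.
Reducing modulo 19: 2040 = 107·19 + 7, so 9^30 ≡ 7.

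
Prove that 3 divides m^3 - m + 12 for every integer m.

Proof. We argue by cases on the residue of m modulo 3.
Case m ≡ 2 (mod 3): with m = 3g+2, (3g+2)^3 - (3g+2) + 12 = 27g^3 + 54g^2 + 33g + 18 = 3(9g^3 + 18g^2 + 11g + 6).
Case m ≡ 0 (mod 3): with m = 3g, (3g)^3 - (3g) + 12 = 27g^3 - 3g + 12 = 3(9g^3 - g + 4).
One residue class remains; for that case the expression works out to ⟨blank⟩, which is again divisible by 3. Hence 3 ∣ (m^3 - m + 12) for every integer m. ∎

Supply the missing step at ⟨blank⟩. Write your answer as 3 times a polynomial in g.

The residues treated are {2, 0}, so the missing case is m ≡ 1 (mod 3); write m = 3g+1.
Then (3g+1)^3 - (3g+1) + 12 = 27g^3 + 27g^2 + 6g + 12 = 3(9g^3 + 9g^2 + 2g + 4).

3(9g^3 + 9g^2 + 2g + 4)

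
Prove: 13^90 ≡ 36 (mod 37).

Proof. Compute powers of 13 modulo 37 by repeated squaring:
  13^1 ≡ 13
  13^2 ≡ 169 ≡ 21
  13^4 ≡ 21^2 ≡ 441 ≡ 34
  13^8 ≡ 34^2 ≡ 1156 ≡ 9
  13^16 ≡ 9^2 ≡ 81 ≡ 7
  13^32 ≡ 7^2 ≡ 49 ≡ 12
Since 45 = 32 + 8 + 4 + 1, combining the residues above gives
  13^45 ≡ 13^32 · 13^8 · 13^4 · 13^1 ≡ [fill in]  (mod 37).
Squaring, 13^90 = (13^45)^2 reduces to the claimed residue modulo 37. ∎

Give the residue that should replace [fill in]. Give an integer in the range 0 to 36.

6

Multiply the listed residues: 12 · 9 · 34 · 13 = 108 → 3672 → 47736.
Reducing modulo 37: 47736 = 1290·37 + 6, so 13^45 ≡ 6.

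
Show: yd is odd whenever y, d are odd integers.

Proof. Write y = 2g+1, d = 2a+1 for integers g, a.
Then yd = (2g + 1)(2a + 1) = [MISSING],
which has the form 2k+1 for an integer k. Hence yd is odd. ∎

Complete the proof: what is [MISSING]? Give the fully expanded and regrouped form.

(2g + 1)(2a + 1) = 4ag + 2a + 2g + 1
= 2(2ag + a + g) + 1.
Since 2ag + a + g is an integer, the product is of the form 2k+1 for an integer k.

2(2ag + a + g) + 1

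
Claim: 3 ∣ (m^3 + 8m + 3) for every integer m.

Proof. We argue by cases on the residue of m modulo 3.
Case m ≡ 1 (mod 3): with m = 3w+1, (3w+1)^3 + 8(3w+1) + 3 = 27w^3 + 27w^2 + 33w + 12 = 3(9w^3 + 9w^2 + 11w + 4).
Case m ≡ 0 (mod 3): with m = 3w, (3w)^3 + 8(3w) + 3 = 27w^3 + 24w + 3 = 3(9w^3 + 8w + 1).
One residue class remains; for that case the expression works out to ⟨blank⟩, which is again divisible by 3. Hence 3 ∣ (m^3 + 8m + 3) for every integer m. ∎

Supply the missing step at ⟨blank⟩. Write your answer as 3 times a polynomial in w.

3(9w^3 + 18w^2 + 20w + 9)

The residues treated are {1, 0}, so the missing case is m ≡ 2 (mod 3); write m = 3w+2.
Then (3w+2)^3 + 8(3w+2) + 3 = 27w^3 + 54w^2 + 60w + 27 = 3(9w^3 + 18w^2 + 20w + 9).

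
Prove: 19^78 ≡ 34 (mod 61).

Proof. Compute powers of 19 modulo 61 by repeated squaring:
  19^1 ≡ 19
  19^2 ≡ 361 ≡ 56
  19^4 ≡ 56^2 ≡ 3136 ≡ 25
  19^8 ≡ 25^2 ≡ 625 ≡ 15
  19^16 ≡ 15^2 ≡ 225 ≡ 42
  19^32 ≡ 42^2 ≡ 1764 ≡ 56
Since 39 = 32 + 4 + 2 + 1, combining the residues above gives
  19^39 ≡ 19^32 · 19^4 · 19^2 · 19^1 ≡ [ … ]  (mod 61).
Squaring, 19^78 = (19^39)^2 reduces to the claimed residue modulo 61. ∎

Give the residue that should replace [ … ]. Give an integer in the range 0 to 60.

19^32 · 19^4 · 19^2 · 19^1 ≡ 56 · 25 · 56 · 19 = 1489600.
1489600 mod 61 = 41, so 19^39 ≡ 41 (mod 61).

41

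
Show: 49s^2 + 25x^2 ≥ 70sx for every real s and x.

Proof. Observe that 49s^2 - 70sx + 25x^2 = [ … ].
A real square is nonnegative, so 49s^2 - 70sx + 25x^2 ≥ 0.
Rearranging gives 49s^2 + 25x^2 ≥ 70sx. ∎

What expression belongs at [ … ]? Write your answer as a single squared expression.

(7s - 5x)^2

49s^2 - 70sx + 25x^2 is a perfect-square trinomial: the outer terms are (7s)^2 and (5x)^2, and the cross term is -2·7s·5x.
So 49s^2 - 70sx + 25x^2 = (7s - 5x)^2 ≥ 0.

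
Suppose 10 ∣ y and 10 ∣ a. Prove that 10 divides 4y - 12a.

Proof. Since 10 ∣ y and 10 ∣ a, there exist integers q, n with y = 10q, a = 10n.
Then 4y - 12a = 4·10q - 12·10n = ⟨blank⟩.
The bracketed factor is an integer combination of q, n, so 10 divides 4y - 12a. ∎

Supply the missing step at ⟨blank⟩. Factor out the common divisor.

Pull the common 10 out of every term: 4·10q - 12·10n = 10(-12n + 4q).
-12n + 4q is an integer, which exhibits the divisibility.

10(-12n + 4q)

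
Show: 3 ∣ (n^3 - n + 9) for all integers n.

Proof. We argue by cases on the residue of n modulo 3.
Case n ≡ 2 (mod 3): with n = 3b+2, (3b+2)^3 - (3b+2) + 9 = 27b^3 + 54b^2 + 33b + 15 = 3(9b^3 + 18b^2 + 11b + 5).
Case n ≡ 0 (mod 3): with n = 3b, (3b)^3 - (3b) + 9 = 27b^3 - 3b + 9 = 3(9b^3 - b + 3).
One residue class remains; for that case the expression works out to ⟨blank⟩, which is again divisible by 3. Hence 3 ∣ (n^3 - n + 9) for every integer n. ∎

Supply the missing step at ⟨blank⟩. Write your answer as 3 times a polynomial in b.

3(9b^3 + 9b^2 + 2b + 3)

The residues treated are {2, 0}, so the missing case is n ≡ 1 (mod 3); write n = 3b+1.
Then (3b+1)^3 - (3b+1) + 9 = 27b^3 + 27b^2 + 6b + 9 = 3(9b^3 + 9b^2 + 2b + 3).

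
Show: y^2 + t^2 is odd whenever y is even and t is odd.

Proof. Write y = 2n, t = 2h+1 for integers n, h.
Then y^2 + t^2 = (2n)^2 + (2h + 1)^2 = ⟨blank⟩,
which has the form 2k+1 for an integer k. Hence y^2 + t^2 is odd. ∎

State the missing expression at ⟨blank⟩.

2(2h^2 + 2h + 2n^2) + 1

(2n)^2 + (2h + 1)^2 = 4h^2 + 4h + 4n^2 + 1
= 2(2h^2 + 2h + 2n^2) + 1.
Since 2h^2 + 2h + 2n^2 is an integer, the sum of squares is of the form 2k+1 for an integer k.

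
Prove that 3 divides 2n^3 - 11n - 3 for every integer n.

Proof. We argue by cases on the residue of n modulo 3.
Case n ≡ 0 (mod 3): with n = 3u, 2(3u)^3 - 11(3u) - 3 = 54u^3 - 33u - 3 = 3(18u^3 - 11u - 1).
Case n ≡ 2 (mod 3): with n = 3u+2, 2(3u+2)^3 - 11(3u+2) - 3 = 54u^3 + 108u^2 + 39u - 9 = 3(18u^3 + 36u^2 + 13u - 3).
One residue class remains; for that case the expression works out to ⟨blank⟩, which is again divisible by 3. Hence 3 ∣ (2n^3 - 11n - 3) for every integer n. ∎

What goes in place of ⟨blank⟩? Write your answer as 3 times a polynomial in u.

Only n ≡ 1 (mod 3) is unaccounted for. Put n = 3u+1:
2(3u+1)^3 - 11(3u+1) - 3 expands to 54u^3 + 54u^2 - 15u - 12,
and factoring out 3 leaves 3(18u^3 + 18u^2 - 5u - 4).

3(18u^3 + 18u^2 - 5u - 4)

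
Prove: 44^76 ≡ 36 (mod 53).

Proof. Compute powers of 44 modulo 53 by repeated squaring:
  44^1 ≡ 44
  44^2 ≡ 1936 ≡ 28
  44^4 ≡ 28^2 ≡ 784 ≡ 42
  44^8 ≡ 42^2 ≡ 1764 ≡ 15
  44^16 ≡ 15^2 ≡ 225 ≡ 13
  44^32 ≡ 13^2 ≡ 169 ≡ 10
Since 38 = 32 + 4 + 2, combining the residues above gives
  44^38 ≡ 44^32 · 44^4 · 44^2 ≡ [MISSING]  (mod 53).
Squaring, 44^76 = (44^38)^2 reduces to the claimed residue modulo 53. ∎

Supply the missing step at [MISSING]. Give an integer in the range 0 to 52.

47

Multiply the listed residues: 10 · 42 · 28 = 420 → 11760.
Reducing modulo 53: 11760 = 221·53 + 47, so 44^38 ≡ 47.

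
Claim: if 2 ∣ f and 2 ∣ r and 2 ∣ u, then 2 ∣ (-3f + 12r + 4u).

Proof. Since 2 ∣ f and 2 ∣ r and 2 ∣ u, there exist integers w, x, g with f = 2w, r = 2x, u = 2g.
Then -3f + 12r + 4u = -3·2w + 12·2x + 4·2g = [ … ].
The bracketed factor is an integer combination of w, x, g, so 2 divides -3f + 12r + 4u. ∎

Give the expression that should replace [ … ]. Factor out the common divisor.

Each term has a factor of 2: -3·2w + 12·2x + 4·2g = 2·(4g - 3w + 12x).
Since 4g - 3w + 12x is an integer, 2 ∣ (-3f + 12r + 4u).

2(4g - 3w + 12x)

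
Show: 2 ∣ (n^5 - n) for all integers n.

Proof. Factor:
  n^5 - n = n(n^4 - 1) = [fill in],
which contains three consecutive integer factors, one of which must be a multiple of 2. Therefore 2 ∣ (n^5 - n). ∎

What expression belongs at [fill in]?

(n - 1)n(n + 1)(n^2 + 1)

n^4 - 1 = (n^2 - 1)(n^2 + 1), and n^2 - 1 = (n-1)(n+1).
So n(n^4 - 1) = (n - 1)n(n + 1)(n^2 + 1).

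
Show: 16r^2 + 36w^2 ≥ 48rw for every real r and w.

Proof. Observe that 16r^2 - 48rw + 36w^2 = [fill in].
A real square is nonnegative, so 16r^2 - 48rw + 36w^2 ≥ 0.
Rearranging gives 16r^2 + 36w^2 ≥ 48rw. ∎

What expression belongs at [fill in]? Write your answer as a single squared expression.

(4r - 6w)^2

16r^2 - 48rw + 36w^2 is a perfect-square trinomial: the outer terms are (4r)^2 and (6w)^2, and the cross term is -2·4r·6w.
So 16r^2 - 48rw + 36w^2 = (4r - 6w)^2 ≥ 0.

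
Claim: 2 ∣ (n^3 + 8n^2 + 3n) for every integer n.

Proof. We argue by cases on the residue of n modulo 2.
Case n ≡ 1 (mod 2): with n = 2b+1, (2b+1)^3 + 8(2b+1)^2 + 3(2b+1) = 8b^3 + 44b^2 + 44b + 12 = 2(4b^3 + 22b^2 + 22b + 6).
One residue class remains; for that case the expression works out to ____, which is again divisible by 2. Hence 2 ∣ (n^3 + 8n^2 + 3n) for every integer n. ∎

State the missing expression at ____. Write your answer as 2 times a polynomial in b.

Only n ≡ 0 (mod 2) is unaccounted for. Put n = 2b:
(2b)^3 + 8(2b)^2 + 3(2b) expands to 8b^3 + 32b^2 + 6b,
and factoring out 2 leaves 2(4b^3 + 16b^2 + 3b).

2(4b^3 + 16b^2 + 3b)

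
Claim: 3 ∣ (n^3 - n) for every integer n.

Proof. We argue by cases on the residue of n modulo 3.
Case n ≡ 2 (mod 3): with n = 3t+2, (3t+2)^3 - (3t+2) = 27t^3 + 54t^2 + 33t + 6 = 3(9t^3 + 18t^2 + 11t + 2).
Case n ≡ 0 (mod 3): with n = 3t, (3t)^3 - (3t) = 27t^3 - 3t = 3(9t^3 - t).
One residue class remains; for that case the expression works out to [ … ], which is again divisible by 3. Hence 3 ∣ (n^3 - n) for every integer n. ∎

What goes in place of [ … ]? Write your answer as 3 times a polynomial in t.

3(9t^3 + 9t^2 + 2t)

The residues treated are {2, 0}, so the missing case is n ≡ 1 (mod 3); write n = 3t+1.
Then (3t+1)^3 - (3t+1) = 27t^3 + 27t^2 + 6t = 3(9t^3 + 9t^2 + 2t).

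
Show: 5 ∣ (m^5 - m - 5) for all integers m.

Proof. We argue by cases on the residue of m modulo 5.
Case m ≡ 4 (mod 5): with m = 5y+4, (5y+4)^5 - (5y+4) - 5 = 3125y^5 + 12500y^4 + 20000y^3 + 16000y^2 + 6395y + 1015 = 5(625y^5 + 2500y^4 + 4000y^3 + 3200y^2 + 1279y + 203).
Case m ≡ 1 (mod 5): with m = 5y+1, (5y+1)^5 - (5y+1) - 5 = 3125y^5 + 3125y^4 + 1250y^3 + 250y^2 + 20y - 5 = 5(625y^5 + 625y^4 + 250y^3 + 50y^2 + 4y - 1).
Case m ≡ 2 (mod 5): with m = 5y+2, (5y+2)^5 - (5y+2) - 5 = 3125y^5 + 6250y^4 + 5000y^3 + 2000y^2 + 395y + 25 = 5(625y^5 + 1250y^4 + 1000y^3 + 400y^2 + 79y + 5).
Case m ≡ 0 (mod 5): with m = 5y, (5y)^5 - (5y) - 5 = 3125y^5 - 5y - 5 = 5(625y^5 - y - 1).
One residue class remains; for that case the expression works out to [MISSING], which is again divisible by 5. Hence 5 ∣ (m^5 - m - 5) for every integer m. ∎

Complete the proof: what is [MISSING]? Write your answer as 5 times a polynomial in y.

Only m ≡ 3 (mod 5) is unaccounted for. Put m = 5y+3:
(5y+3)^5 - (5y+3) - 5 expands to 3125y^5 + 9375y^4 + 11250y^3 + 6750y^2 + 2020y + 235,
and factoring out 5 leaves 5(625y^5 + 1875y^4 + 2250y^3 + 1350y^2 + 404y + 47).

5(625y^5 + 1875y^4 + 2250y^3 + 1350y^2 + 404y + 47)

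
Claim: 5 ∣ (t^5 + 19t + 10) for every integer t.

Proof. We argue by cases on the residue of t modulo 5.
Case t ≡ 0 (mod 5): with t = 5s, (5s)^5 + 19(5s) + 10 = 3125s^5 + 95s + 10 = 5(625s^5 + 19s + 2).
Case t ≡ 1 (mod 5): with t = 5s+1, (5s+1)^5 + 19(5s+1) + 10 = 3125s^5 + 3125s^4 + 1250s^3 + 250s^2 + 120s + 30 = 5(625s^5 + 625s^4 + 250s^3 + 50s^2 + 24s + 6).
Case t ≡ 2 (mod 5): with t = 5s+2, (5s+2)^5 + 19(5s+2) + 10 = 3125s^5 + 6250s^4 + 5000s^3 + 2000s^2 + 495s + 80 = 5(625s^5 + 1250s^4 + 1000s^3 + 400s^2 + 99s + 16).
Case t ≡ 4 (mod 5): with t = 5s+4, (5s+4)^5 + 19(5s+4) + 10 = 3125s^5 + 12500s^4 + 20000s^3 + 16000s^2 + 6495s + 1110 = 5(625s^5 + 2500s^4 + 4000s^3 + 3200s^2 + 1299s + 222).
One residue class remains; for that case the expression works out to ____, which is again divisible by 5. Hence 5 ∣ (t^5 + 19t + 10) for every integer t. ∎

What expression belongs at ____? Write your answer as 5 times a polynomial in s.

5(625s^5 + 1875s^4 + 2250s^3 + 1350s^2 + 424s + 62)

The residues treated are {0, 1, 2, 4}, so the missing case is t ≡ 3 (mod 5); write t = 5s+3.
Then (5s+3)^5 + 19(5s+3) + 10 = 3125s^5 + 9375s^4 + 11250s^3 + 6750s^2 + 2120s + 310 = 5(625s^5 + 1875s^4 + 2250s^3 + 1350s^2 + 424s + 62).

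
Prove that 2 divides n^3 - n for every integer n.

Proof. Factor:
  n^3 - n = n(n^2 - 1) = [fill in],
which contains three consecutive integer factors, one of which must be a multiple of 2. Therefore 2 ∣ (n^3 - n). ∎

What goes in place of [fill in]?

n(n^2 - 1) = n(n - 1)(n + 1) = (n - 1)n(n + 1).
These three factors are consecutive integers, so their product is divisible by 2.

(n - 1)n(n + 1)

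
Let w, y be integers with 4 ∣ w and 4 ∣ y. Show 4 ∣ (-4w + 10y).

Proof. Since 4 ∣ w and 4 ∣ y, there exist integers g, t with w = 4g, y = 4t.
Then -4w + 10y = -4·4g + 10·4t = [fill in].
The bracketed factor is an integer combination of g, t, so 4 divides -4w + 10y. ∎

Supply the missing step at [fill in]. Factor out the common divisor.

4(-4g + 10t)

Pull the common 4 out of every term: -4·4g + 10·4t = 4(-4g + 10t).
-4g + 10t is an integer, which exhibits the divisibility.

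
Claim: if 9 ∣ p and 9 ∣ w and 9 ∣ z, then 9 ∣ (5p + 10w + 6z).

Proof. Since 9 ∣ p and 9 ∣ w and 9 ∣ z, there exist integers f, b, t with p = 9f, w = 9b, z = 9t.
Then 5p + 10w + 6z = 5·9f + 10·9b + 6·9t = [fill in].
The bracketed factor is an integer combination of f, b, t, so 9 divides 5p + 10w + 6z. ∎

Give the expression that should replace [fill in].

Pull the common 9 out of every term: 5·9f + 10·9b + 6·9t = 9(10b + 5f + 6t).
10b + 5f + 6t is an integer, which exhibits the divisibility.

9(10b + 5f + 6t)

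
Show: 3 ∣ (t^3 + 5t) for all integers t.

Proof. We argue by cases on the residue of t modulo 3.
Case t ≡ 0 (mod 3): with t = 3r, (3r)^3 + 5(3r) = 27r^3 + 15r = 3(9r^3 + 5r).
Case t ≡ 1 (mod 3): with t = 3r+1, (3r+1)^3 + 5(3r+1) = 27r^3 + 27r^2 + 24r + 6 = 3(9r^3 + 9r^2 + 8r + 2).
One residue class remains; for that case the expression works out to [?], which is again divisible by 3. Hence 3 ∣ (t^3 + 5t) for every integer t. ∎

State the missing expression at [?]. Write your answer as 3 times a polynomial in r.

3(9r^3 + 18r^2 + 17r + 6)

The residues treated are {0, 1}, so the missing case is t ≡ 2 (mod 3); write t = 3r+2.
Then (3r+2)^3 + 5(3r+2) = 27r^3 + 54r^2 + 51r + 18 = 3(9r^3 + 18r^2 + 17r + 6).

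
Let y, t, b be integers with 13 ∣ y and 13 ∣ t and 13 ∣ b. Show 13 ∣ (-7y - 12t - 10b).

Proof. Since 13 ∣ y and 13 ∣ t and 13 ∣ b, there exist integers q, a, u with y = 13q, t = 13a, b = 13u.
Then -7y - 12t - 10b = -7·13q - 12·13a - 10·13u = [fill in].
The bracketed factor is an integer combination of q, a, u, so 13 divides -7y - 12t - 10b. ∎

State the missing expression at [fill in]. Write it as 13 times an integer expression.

Pull the common 13 out of every term: -7·13q - 12·13a - 10·13u = 13(-12a - 7q - 10u).
-12a - 7q - 10u is an integer, which exhibits the divisibility.

13(-12a - 7q - 10u)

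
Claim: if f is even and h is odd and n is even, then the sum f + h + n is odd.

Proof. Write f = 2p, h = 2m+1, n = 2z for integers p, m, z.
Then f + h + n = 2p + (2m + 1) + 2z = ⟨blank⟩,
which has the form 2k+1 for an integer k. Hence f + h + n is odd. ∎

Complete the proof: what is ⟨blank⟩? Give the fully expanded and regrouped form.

Expanding: 2p + (2m + 1) + 2z = 2m + 2p + 2z + 1.
Every term except the constant is even, so this is 2(m + p + z) + 1,
and m + p + z ∈ ℤ gives the required form.

2(m + p + z) + 1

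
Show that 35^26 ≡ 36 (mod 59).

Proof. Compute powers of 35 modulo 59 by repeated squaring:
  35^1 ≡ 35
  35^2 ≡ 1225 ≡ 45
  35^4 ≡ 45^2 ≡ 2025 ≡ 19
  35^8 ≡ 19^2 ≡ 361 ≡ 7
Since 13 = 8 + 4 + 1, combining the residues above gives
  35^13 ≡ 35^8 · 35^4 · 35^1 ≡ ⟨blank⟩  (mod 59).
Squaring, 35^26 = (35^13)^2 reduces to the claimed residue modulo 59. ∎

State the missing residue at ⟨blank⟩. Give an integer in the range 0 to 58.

Multiply the listed residues: 7 · 19 · 35 = 133 → 4655.
Reducing modulo 59: 4655 = 78·59 + 53, so 35^13 ≡ 53.

53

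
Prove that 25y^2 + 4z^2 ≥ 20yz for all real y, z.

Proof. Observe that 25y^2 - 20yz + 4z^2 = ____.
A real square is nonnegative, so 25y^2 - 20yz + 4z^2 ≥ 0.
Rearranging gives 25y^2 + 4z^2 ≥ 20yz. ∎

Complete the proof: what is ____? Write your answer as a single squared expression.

25y^2 - 20yz + 4z^2 is a perfect-square trinomial: the outer terms are (5y)^2 and (2z)^2, and the cross term is -2·5y·2z.
So 25y^2 - 20yz + 4z^2 = (5y - 2z)^2 ≥ 0.

(5y - 2z)^2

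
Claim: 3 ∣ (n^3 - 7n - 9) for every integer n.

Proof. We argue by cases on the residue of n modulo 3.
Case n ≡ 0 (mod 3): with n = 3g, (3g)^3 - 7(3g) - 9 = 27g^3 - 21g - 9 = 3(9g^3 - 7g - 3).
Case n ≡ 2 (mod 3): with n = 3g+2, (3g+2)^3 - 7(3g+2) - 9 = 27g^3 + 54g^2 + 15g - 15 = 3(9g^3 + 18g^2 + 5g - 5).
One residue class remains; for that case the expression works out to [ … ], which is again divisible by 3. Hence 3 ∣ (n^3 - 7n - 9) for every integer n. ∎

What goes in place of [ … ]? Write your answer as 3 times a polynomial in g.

3(9g^3 + 9g^2 - 4g - 5)

The residues treated are {0, 2}, so the missing case is n ≡ 1 (mod 3); write n = 3g+1.
Then (3g+1)^3 - 7(3g+1) - 9 = 27g^3 + 27g^2 - 12g - 15 = 3(9g^3 + 9g^2 - 4g - 5).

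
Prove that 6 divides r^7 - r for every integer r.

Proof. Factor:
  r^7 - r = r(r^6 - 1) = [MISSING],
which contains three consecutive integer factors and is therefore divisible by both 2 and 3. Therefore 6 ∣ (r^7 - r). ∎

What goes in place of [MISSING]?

r^6 - 1 = (r^2 - 1)(r^4 + r^2 + 1), and r^2 - 1 = (r-1)(r+1).
So r(r^6 - 1) = (r - 1)r(r + 1)(r^4 + r^2 + 1).

(r - 1)r(r + 1)(r^4 + r^2 + 1)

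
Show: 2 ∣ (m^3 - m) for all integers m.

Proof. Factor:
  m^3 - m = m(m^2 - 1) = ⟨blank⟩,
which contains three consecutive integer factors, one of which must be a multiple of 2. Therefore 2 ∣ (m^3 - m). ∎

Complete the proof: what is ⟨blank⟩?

m(m^2 - 1) = m(m - 1)(m + 1) = (m - 1)m(m + 1).
These three factors are consecutive integers, so their product is divisible by 2.

(m - 1)m(m + 1)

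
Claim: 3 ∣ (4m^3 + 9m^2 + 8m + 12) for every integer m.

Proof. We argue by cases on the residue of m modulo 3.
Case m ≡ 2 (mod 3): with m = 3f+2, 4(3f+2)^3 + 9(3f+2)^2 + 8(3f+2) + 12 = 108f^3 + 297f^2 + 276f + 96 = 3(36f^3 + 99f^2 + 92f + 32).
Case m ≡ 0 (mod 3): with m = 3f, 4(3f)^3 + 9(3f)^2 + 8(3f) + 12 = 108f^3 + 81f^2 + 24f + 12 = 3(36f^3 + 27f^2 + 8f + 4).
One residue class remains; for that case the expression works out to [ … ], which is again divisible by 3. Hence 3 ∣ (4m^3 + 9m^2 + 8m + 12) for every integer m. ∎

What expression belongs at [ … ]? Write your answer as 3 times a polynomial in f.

3(36f^3 + 63f^2 + 38f + 11)

Only m ≡ 1 (mod 3) is unaccounted for. Put m = 3f+1:
4(3f+1)^3 + 9(3f+1)^2 + 8(3f+1) + 12 expands to 108f^3 + 189f^2 + 114f + 33,
and factoring out 3 leaves 3(36f^3 + 63f^2 + 38f + 11).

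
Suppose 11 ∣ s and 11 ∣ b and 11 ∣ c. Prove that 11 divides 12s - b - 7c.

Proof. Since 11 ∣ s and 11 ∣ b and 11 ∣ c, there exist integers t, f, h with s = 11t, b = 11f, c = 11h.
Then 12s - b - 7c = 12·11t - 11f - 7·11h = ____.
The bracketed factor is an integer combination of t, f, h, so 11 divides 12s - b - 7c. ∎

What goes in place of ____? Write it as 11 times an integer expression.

Pull the common 11 out of every term: 12·11t - 11f - 7·11h = 11(-f - 7h + 12t).
-f - 7h + 12t is an integer, which exhibits the divisibility.

11(-f - 7h + 12t)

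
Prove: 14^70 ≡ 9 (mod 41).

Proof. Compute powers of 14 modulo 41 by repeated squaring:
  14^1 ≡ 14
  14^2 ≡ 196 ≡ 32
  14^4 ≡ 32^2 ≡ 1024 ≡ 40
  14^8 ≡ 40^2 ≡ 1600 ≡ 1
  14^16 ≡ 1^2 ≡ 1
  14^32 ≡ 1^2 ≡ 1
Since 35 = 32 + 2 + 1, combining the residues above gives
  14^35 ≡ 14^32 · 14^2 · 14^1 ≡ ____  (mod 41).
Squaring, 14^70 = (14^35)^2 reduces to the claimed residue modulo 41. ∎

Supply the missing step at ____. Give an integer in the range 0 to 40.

38

Multiply the listed residues: 1 · 32 · 14 = 32 → 448.
Reducing modulo 41: 448 = 10·41 + 38, so 14^35 ≡ 38.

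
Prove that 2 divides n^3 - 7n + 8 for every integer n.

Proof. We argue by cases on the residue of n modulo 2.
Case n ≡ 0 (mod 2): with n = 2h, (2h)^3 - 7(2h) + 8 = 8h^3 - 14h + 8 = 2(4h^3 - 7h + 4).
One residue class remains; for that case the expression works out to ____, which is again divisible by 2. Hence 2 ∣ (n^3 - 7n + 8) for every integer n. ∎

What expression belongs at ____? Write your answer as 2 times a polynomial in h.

Only n ≡ 1 (mod 2) is unaccounted for. Put n = 2h+1:
(2h+1)^3 - 7(2h+1) + 8 expands to 8h^3 + 12h^2 - 8h + 2,
and factoring out 2 leaves 2(4h^3 + 6h^2 - 4h + 1).

2(4h^3 + 6h^2 - 4h + 1)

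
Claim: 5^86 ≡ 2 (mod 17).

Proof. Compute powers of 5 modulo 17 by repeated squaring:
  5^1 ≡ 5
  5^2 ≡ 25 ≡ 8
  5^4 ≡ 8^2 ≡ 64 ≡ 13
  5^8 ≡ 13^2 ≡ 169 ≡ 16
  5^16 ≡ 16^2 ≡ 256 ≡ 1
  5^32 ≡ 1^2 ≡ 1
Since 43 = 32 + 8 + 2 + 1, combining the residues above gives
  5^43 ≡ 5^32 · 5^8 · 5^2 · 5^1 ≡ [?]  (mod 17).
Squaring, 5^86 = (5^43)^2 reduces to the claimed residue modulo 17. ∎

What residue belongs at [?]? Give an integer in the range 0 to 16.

Multiply the listed residues: 1 · 16 · 8 · 5 = 16 → 128 → 640.
Reducing modulo 17: 640 = 37·17 + 11, so 5^43 ≡ 11.

11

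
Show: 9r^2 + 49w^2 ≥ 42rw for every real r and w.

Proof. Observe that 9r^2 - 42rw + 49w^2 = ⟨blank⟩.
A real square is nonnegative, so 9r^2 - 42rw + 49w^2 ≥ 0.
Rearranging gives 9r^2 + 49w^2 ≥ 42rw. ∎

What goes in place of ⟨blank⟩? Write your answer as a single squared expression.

The leading and trailing coefficients are 3^2 and 7^2, and 42 = 2·3·7, so the trinomial is (3r - 7w)^2.
Hence 9r^2 - 42rw + 49w^2 ≥ 0.

(3r - 7w)^2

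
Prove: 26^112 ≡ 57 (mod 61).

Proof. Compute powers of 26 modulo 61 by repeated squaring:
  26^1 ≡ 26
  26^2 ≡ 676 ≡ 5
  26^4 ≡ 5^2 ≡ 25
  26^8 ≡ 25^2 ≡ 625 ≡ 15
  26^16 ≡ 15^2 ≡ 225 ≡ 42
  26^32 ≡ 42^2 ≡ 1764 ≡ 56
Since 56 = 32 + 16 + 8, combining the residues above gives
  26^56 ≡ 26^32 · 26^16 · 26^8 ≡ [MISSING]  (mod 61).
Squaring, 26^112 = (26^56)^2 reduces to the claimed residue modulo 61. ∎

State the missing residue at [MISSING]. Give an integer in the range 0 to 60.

22

26^32 · 26^16 · 26^8 ≡ 56 · 42 · 15 = 35280.
35280 mod 61 = 22, so 26^56 ≡ 22 (mod 61).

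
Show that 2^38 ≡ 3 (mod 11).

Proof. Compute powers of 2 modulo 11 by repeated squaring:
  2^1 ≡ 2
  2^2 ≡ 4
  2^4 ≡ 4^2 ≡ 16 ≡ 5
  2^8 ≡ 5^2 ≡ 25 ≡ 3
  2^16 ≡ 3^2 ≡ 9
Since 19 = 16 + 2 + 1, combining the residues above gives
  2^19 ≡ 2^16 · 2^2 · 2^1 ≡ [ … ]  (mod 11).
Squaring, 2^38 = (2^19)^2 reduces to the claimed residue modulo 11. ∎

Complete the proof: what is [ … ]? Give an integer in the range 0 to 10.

6

Multiply the listed residues: 9 · 4 · 2 = 36 → 72.
Reducing modulo 11: 72 = 6·11 + 6, so 2^19 ≡ 6.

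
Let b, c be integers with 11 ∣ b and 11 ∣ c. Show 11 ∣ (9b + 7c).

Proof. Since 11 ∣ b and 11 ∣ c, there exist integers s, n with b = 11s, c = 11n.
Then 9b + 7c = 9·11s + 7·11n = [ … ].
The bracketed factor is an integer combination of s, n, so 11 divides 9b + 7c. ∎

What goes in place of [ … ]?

11(7n + 9s)

Each term has a factor of 11: 9·11s + 7·11n = 11·(7n + 9s).
Since 7n + 9s is an integer, 11 ∣ (9b + 7c).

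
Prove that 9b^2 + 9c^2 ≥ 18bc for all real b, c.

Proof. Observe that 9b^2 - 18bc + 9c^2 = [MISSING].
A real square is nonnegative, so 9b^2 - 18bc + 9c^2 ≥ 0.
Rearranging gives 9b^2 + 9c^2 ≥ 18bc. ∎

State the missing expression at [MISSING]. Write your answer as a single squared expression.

(3b - 3c)^2

9b^2 - 18bc + 9c^2 is a perfect-square trinomial: the outer terms are (3b)^2 and (3c)^2, and the cross term is -2·3b·3c.
So 9b^2 - 18bc + 9c^2 = (3b - 3c)^2 ≥ 0.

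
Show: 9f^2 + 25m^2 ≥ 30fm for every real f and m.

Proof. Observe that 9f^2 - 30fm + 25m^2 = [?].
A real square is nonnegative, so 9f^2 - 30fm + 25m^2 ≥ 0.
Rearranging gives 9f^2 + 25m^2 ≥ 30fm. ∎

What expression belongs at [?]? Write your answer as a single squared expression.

(3f - 5m)^2

The leading and trailing coefficients are 3^2 and 5^2, and 30 = 2·3·5, so the trinomial is (3f - 5m)^2.
Hence 9f^2 - 30fm + 25m^2 ≥ 0.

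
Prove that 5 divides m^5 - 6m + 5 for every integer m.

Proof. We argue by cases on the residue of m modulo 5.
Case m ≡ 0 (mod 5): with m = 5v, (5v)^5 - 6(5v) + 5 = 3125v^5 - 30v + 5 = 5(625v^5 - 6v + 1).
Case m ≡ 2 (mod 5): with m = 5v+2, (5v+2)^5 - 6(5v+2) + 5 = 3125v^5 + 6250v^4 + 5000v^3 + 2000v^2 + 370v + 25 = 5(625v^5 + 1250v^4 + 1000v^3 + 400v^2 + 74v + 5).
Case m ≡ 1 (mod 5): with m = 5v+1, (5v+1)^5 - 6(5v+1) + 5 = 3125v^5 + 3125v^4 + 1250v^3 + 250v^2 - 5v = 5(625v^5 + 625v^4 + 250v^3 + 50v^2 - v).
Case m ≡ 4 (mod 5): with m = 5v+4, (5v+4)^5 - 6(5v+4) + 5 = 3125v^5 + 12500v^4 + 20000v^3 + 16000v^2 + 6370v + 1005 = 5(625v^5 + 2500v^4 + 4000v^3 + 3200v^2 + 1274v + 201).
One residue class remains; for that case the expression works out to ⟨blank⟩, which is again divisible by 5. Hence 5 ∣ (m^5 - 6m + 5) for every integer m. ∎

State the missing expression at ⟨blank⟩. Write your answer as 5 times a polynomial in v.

The residues treated are {0, 2, 1, 4}, so the missing case is m ≡ 3 (mod 5); write m = 5v+3.
Then (5v+3)^5 - 6(5v+3) + 5 = 3125v^5 + 9375v^4 + 11250v^3 + 6750v^2 + 1995v + 230 = 5(625v^5 + 1875v^4 + 2250v^3 + 1350v^2 + 399v + 46).

5(625v^5 + 1875v^4 + 2250v^3 + 1350v^2 + 399v + 46)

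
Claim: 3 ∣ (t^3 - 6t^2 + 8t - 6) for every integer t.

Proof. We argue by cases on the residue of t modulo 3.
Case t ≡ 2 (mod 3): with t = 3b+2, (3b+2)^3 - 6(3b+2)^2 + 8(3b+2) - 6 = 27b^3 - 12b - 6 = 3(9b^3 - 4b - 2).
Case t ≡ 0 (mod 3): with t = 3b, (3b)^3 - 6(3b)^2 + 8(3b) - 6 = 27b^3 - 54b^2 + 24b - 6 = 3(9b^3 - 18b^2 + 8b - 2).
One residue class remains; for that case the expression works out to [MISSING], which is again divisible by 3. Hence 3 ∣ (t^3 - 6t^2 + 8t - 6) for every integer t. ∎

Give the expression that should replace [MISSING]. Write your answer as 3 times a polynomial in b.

3(9b^3 - 9b^2 - b - 1)

The residues treated are {2, 0}, so the missing case is t ≡ 1 (mod 3); write t = 3b+1.
Then (3b+1)^3 - 6(3b+1)^2 + 8(3b+1) - 6 = 27b^3 - 27b^2 - 3b - 3 = 3(9b^3 - 9b^2 - b - 1).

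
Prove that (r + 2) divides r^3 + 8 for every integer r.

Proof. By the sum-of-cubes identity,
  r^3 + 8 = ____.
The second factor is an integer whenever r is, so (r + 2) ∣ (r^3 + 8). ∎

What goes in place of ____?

(r + 2)(r^2 - 2r + 4)

Polynomial division of r^3 + 8 by r + 2 leaves remainder 0 and quotient r^2 - 2r + 4.
Hence r^3 + 8 = (r + 2)(r^2 - 2r + 4).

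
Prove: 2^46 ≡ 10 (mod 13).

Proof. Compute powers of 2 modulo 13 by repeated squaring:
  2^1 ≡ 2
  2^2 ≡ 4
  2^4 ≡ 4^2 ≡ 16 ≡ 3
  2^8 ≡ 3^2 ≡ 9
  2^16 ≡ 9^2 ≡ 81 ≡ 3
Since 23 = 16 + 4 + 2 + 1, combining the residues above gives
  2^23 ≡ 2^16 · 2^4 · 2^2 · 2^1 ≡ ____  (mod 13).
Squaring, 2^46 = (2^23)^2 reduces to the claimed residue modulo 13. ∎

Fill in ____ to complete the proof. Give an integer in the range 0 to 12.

7

Multiply the listed residues: 3 · 3 · 4 · 2 = 9 → 36 → 72.
Reducing modulo 13: 72 = 5·13 + 7, so 2^23 ≡ 7.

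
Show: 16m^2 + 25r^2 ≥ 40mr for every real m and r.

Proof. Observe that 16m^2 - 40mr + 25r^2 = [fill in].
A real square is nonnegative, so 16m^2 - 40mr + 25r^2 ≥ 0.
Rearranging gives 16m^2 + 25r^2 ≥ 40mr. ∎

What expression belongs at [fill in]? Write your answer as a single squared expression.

(4m - 5r)^2

The leading and trailing coefficients are 4^2 and 5^2, and 40 = 2·4·5, so the trinomial is (4m - 5r)^2.
Hence 16m^2 - 40mr + 25r^2 ≥ 0.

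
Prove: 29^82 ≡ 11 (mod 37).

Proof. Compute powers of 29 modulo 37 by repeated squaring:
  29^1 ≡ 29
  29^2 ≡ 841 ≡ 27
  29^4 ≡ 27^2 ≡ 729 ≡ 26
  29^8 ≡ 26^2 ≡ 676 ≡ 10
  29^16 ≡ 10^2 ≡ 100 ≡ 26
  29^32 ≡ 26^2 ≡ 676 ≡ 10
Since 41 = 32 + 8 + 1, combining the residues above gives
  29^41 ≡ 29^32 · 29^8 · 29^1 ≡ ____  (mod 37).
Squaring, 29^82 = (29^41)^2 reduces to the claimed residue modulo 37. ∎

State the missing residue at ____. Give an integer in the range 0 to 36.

29^32 · 29^8 · 29^1 ≡ 10 · 10 · 29 = 2900.
2900 mod 37 = 14, so 29^41 ≡ 14 (mod 37).

14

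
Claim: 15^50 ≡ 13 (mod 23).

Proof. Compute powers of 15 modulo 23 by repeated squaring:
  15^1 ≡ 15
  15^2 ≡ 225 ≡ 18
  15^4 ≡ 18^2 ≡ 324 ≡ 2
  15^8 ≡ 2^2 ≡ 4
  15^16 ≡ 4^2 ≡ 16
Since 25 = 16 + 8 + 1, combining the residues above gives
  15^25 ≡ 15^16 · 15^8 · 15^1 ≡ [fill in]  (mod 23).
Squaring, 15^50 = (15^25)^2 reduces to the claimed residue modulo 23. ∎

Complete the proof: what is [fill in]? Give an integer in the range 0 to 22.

17

15^16 · 15^8 · 15^1 ≡ 16 · 4 · 15 = 960.
960 mod 23 = 17, so 15^25 ≡ 17 (mod 23).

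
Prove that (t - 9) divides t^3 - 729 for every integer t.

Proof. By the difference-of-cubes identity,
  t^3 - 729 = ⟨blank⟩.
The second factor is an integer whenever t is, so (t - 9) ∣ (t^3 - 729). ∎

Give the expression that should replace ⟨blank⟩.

(t - 9)(t^2 + 9t + 81)

a^3 - b^3 = (a - b)(a^2 + ab + b^2). With a = t, b = 9:
t^3 - 729 = (t - 9)(t^2 + 9t + 81).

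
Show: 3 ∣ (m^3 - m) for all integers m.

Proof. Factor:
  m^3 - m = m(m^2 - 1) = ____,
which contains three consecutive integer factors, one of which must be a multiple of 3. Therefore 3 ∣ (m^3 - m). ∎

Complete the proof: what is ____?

(m - 1)m(m + 1)

m(m^2 - 1) = m(m - 1)(m + 1) = (m - 1)m(m + 1).
These three factors are consecutive integers, so their product is divisible by 3.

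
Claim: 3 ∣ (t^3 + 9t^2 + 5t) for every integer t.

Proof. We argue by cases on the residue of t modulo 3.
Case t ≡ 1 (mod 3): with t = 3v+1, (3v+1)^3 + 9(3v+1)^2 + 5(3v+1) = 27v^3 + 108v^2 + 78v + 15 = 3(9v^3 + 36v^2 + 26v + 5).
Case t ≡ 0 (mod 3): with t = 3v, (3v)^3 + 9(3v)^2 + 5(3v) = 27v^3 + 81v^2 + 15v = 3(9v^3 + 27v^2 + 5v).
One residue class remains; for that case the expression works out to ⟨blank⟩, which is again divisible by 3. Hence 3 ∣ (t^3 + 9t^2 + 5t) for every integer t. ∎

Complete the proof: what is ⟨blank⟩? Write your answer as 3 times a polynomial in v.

3(9v^3 + 45v^2 + 53v + 18)

The residues treated are {1, 0}, so the missing case is t ≡ 2 (mod 3); write t = 3v+2.
Then (3v+2)^3 + 9(3v+2)^2 + 5(3v+2) = 27v^3 + 135v^2 + 159v + 54 = 3(9v^3 + 45v^2 + 53v + 18).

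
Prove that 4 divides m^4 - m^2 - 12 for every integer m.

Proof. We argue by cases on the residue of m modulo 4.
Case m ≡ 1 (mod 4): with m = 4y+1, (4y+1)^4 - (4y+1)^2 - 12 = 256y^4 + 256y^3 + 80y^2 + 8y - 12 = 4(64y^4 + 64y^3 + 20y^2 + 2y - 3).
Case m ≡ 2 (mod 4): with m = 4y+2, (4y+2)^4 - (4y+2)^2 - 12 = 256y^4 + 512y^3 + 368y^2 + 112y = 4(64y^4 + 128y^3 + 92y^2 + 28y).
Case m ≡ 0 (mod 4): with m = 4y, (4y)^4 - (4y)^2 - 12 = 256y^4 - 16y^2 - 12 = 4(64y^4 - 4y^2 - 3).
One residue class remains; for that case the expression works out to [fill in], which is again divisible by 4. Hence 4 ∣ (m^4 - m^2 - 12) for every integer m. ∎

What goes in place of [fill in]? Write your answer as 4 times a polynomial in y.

4(64y^4 + 192y^3 + 212y^2 + 102y + 15)

The residues treated are {1, 2, 0}, so the missing case is m ≡ 3 (mod 4); write m = 4y+3.
Then (4y+3)^4 - (4y+3)^2 - 12 = 256y^4 + 768y^3 + 848y^2 + 408y + 60 = 4(64y^4 + 192y^3 + 212y^2 + 102y + 15).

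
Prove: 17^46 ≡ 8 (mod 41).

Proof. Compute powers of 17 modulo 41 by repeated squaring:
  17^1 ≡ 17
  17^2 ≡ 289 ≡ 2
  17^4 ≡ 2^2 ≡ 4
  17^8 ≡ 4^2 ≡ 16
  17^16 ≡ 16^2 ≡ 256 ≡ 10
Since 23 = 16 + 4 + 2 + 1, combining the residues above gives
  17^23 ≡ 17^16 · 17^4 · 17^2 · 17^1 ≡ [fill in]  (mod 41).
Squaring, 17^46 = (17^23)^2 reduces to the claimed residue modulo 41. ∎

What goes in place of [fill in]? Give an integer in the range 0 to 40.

7

Multiply the listed residues: 10 · 4 · 2 · 17 = 40 → 80 → 1360.
Reducing modulo 41: 1360 = 33·41 + 7, so 17^23 ≡ 7.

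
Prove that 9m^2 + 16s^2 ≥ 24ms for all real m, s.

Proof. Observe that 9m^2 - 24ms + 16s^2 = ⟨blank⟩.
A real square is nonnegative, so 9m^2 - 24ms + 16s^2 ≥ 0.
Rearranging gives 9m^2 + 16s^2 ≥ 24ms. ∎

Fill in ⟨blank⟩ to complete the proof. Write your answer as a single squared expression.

The leading and trailing coefficients are 3^2 and 4^2, and 24 = 2·3·4, so the trinomial is (3m - 4s)^2.
Hence 9m^2 - 24ms + 16s^2 ≥ 0.

(3m - 4s)^2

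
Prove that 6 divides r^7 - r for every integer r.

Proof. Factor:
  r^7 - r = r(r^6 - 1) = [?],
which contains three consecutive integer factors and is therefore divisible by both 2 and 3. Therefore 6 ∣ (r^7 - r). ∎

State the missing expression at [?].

r^6 - 1 = (r^2 - 1)(r^4 + r^2 + 1), and r^2 - 1 = (r-1)(r+1).
So r(r^6 - 1) = (r - 1)r(r + 1)(r^4 + r^2 + 1).

(r - 1)r(r + 1)(r^4 + r^2 + 1)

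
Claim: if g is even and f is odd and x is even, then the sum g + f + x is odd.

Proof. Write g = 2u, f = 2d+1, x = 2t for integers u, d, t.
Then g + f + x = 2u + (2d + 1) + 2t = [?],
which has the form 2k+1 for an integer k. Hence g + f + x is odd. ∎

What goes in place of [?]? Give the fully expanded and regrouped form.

2(d + t + u) + 1

Expanding: 2u + (2d + 1) + 2t = 2d + 2t + 2u + 1.
Every term except the constant is even, so this is 2(d + t + u) + 1,
and d + t + u ∈ ℤ gives the required form.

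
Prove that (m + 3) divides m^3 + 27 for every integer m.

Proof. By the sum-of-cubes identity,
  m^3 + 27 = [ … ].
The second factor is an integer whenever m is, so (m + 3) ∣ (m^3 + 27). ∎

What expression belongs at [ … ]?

(m + 3)(m^2 - 3m + 9)

Polynomial division of m^3 + 27 by m + 3 leaves remainder 0 and quotient m^2 - 3m + 9.
Hence m^3 + 27 = (m + 3)(m^2 - 3m + 9).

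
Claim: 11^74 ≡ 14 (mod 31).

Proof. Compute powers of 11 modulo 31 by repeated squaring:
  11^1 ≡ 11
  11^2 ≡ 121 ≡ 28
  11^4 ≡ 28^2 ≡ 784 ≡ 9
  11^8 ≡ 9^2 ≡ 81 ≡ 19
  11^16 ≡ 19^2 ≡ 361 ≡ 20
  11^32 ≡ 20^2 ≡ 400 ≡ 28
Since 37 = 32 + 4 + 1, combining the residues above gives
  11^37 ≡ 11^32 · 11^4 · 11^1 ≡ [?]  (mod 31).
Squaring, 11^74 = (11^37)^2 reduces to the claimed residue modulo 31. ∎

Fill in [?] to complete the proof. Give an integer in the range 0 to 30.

13

Multiply the listed residues: 28 · 9 · 11 = 252 → 2772.
Reducing modulo 31: 2772 = 89·31 + 13, so 11^37 ≡ 13.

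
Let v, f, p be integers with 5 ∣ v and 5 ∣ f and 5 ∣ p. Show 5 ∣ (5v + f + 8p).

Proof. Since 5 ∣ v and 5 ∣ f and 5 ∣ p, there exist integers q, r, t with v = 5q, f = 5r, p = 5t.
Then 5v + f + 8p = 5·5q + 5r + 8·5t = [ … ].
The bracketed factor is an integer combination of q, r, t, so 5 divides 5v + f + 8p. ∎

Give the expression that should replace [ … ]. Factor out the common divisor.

5(5q + r + 8t)

Each term has a factor of 5: 5·5q + 5r + 8·5t = 5·(5q + r + 8t).
Since 5q + r + 8t is an integer, 5 ∣ (5v + f + 8p).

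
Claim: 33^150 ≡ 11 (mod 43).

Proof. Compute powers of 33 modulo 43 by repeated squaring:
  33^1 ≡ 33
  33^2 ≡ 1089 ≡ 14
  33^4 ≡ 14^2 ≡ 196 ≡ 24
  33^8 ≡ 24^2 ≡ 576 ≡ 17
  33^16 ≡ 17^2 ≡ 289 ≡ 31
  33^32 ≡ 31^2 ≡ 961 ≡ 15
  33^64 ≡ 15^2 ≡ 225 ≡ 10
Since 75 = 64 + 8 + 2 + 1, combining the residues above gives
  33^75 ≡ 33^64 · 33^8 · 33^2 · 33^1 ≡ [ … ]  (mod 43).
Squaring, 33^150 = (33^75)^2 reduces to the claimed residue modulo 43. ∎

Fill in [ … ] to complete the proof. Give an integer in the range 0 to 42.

Multiply the listed residues: 10 · 17 · 14 · 33 = 170 → 2380 → 78540.
Reducing modulo 43: 78540 = 1826·43 + 22, so 33^75 ≡ 22.

22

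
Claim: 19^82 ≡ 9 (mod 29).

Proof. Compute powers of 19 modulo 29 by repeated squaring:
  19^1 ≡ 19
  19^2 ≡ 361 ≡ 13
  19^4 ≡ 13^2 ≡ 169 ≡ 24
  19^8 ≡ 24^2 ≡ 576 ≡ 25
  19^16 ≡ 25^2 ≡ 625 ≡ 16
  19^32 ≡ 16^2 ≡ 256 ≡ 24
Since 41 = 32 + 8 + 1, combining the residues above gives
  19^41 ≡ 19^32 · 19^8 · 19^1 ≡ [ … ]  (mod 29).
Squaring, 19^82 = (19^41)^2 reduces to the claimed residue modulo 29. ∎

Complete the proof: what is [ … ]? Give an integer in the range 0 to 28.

19^32 · 19^8 · 19^1 ≡ 24 · 25 · 19 = 11400.
11400 mod 29 = 3, so 19^41 ≡ 3 (mod 29).

3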